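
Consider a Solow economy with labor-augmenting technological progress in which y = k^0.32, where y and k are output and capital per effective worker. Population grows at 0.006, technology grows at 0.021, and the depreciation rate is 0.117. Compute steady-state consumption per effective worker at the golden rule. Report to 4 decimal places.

c_gold ≈ 0.9902

The effective depreciation rate is n + g + δ = 0.006 + 0.021 + 0.117 = 0.144.
Golden rule sets MPK = n+g+δ: 0.32·k^(0.32−1) = 0.144, so k_gold = (0.32/0.144)^(1/0.68) ≈ 3.2358.
y_gold = 3.2358^0.32 ≈ 1.4561.
c_gold = y_gold − (n+g+δ)·k_gold = 1.4561 − 0.144·3.2358 ≈ 0.9902.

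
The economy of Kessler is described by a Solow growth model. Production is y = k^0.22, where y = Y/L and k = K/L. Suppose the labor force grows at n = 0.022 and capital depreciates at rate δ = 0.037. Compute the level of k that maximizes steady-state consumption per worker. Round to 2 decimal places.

k_gold ≈ 5.40

Break-even investment rate: n + δ = 0.022 + 0.037 = 0.059.
At the golden rule the marginal product of capital equals n+δ: 0.22·k^(0.22−1) = 0.059. Solving, k_gold = (0.22/0.059)^(1/0.78) ≈ 5.4048.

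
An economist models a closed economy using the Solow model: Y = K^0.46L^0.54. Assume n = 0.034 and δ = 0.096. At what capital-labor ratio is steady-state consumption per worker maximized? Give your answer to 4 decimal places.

k_gold ≈ 10.3830

Break-even investment rate: n + δ = 0.034 + 0.096 = 0.13.
At the golden rule the marginal product of capital equals n+δ: 0.46·k^(0.46−1) = 0.13. Solving, k_gold = (0.46/0.13)^(1/0.54) ≈ 10.3830.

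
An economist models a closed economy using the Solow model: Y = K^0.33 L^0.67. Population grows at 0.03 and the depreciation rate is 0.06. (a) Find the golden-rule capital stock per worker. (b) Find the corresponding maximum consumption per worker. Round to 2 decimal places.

(a) k_gold ≈ 6.95; (b) c_gold ≈ 1.27

The effective depreciation rate is n + δ = 0.03 + 0.06 = 0.09.
Golden rule sets MPK = n+δ: 0.33·k^(0.33−1) = 0.09, so k_gold = (0.33/0.09)^(1/0.67) ≈ 6.9534.
y_gold = 6.9534^0.33 ≈ 1.8964; c_gold = y_gold − 0.09·k_gold ≈ 1.2706.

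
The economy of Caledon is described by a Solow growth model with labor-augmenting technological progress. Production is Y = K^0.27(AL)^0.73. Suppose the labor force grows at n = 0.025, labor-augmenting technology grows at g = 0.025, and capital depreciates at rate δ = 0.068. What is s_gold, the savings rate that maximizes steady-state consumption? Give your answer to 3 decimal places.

Capital per effective worker breaks even when investment replaces (n + g + δ)·k; here n + g + δ = 0.118.
At the golden rule MPK = n+g+δ, and in any Cobb-Douglas steady state s = (n+g+δ)·k/y = MPK·k/y = capital's share 0.27.

s_gold = 0.270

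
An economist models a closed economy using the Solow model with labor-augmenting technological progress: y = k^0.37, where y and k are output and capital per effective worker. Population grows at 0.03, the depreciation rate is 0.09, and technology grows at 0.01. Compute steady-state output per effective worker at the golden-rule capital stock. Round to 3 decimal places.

The effective depreciation rate is n + g + δ = 0.03 + 0.01 + 0.09 = 0.13.
Golden rule sets MPK = n+g+δ: 0.37·k^(0.37−1) = 0.13, so k_gold = (0.37/0.13)^(1/0.63) ≈ 5.2607.
Output: y_gold = k_gold^0.37 = 5.2607^0.37 ≈ 1.8484.

y_gold ≈ 1.848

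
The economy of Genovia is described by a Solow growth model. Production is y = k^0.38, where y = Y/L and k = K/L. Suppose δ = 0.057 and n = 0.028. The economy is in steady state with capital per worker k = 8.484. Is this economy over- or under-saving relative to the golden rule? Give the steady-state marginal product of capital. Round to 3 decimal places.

under-saving; MPK ≈ 0.101

The effective depreciation rate is n + δ = 0.028 + 0.057 = 0.085.
MPK = 0.38·k^(0.38−1) = 0.38·8.484^(-0.62) ≈ 0.1009.
MPK > 0.085, so the economy is dynamically efficient (under-saving).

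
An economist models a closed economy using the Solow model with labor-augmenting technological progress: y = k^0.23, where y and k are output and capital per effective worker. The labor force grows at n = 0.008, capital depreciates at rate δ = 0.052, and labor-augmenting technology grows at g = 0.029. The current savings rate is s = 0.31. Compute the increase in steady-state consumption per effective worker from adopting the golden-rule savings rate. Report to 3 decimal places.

Δc ≈ 0.021

Break-even investment rate: n + g + δ = 0.008 + 0.029 + 0.052 = 0.089.
Current steady state (s = 0.31): k* = (0.31/0.089)^(1/0.77) ≈ 5.0566, y* = 5.0566^0.23 ≈ 1.4517, c* = (1−0.31)·1.4517 ≈ 1.0017.
Golden rule sets MPK = n+g+δ: 0.23·k^(0.23−1) = 0.089, so k_gold = (0.23/0.089)^(1/0.77) ≈ 3.4317.
y_gold = 3.4317^0.23 ≈ 1.3279, c_gold = y_gold − 0.089·k_gold ≈ 1.0225.
Gain: Δc = 1.0225 − 1.0017 ≈ 0.0208.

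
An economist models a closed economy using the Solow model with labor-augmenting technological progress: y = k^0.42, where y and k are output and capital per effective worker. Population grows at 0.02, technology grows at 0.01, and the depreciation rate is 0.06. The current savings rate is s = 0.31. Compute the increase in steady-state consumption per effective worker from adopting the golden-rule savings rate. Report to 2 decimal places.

Δc ≈ 0.08

The effective depreciation rate is n + g + δ = 0.02 + 0.01 + 0.06 = 0.09.
Current steady state (s = 0.31): k* = (0.31/0.09)^(1/0.58) ≈ 8.4347, y* = 8.4347^0.42 ≈ 2.4488, c* = (1−0.31)·2.4488 ≈ 1.6897.
At the golden rule the marginal product of capital equals n+g+δ: 0.42·k^(0.42−1) = 0.09. Solving, k_gold = (0.42/0.09)^(1/0.58) ≈ 14.2384.
y_gold = 14.2384^0.42 ≈ 3.0511, c_gold = y_gold − 0.09·k_gold ≈ 1.7696.
Gain: Δc = 1.7696 − 1.6897 ≈ 0.0800.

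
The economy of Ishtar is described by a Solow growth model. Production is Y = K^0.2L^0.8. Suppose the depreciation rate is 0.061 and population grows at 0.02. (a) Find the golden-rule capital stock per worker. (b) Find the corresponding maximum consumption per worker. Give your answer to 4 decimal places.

(a) k_gold ≈ 3.0951; (b) c_gold ≈ 1.0028

n + δ = 0.02 + 0.061 = 0.081.
Setting f'(k) = n+δ gives 0.2·k^(0.2−1) = 0.081, hence k_gold = (0.2/0.081)^(1/0.8) ≈ 3.0951.
y_gold = 3.0951^0.2 ≈ 1.2535; c_gold = y_gold − 0.081·k_gold ≈ 1.0028.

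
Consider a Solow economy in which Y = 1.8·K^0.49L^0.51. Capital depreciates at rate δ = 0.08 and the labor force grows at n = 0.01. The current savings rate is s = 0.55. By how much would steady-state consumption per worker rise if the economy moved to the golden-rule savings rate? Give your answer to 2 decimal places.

Capital per worker breaks even when investment replaces (n + δ)·k; here n + δ = 0.09.
Current steady state (s = 0.55): k* = (0.55·1.8/0.09)^(1/0.51) ≈ 110.1403, y* = 1.8·110.1403^0.49 ≈ 18.0230, c* = (1−0.55)·18.0230 ≈ 8.1103.
Setting f'(k) = n+δ gives 0.49·1.8·k^(0.49−1) = 0.09, hence k_gold = (0.49·1.8/0.09)^(1/0.51) ≈ 87.8174.
y_gold = 1.8·87.8174^0.49 ≈ 16.1297, c_gold = y_gold − 0.09·k_gold ≈ 8.2262.
Gain: Δc = 8.2262 − 8.1103 ≈ 0.1158.

Δc ≈ 0.12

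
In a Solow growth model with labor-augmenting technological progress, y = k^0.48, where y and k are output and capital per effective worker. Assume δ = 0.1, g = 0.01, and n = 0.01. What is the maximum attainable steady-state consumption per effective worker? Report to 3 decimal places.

The effective depreciation rate is n + g + δ = 0.01 + 0.01 + 0.1 = 0.12.
Setting f'(k) = n+g+δ gives 0.48·k^(0.48−1) = 0.12, hence k_gold = (0.48/0.12)^(1/0.52) ≈ 14.3816.
y_gold = 14.3816^0.48 ≈ 3.5954.
c_gold = y_gold − (n+g+δ)·k_gold = 3.5954 − 0.12·14.3816 ≈ 1.8696.

c_gold ≈ 1.870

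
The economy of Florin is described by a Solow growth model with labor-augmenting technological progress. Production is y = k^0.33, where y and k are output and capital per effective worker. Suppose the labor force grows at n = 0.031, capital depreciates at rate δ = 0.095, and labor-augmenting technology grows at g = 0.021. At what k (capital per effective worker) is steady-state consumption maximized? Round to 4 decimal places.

Break-even investment rate: n + g + δ = 0.031 + 0.021 + 0.095 = 0.147.
Maximizing c = f(k) − (n+g+δ)·k gives f'(k) = n+g+δ, i.e. 0.33·k^(0.33−1) = 0.147, so k_gold = (0.33/0.147)^(1/0.67) ≈ 3.3433.

k_gold ≈ 3.3433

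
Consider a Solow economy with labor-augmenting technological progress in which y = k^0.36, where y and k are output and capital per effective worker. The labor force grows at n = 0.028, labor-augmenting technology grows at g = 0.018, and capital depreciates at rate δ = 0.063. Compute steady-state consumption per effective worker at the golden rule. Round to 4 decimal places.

Break-even investment rate: n + g + δ = 0.028 + 0.018 + 0.063 = 0.109.
Maximizing c = f(k) − (n+g+δ)·k gives f'(k) = n+g+δ, i.e. 0.36·k^(0.36−1) = 0.109, so k_gold = (0.36/0.109)^(1/0.64) ≈ 6.4676.
y_gold = 6.4676^0.36 ≈ 1.9582.
c_gold = y_gold − (n+g+δ)·k_gold = 1.9582 − 0.109·6.4676 ≈ 1.2533.

c_gold ≈ 1.2533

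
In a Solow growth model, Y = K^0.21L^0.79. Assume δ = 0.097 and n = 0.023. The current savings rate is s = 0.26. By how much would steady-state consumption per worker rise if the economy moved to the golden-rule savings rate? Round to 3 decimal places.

Δc ≈ 0.008

n + δ = 0.023 + 0.097 = 0.12.
Current steady state (s = 0.26): k* = (0.26/0.12)^(1/0.79) ≈ 2.6611, y* = 2.6611^0.21 ≈ 1.2282, c* = (1−0.26)·1.2282 ≈ 0.9089.
At the golden rule the marginal product of capital equals n+δ: 0.21·k^(0.21−1) = 0.12. Solving, k_gold = (0.21/0.12)^(1/0.79) ≈ 2.0307.
y_gold = 2.0307^0.21 ≈ 1.1604, c_gold = y_gold − 0.12·k_gold ≈ 0.9167.
Gain: Δc = 0.9167 − 0.9089 ≈ 0.0079.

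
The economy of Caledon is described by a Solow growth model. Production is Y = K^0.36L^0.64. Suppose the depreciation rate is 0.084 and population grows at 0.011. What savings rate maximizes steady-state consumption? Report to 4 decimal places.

The effective depreciation rate is n + δ = 0.011 + 0.084 = 0.095.
At the golden rule MPK = n+δ, and in any Cobb-Douglas steady state s = (n+δ)·k/y = MPK·k/y = capital's share 0.36.

s_gold = 0.3600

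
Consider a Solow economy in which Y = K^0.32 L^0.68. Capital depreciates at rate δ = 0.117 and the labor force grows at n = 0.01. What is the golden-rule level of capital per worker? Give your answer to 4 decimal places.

Capital per worker breaks even when investment replaces (n + δ)·k; here n + δ = 0.127.
Maximizing c = f(k) − (n+δ)·k gives f'(k) = n+δ, i.e. 0.32·k^(0.32−1) = 0.127, so k_gold = (0.32/0.127)^(1/0.68) ≈ 3.8924.

k_gold ≈ 3.8924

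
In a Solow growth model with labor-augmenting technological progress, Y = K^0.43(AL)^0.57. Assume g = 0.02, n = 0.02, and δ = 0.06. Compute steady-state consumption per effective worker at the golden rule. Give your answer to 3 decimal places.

The effective depreciation rate is n + g + δ = 0.02 + 0.02 + 0.06 = 0.1.
At the golden rule the marginal product of capital equals n+g+δ: 0.43·k^(0.43−1) = 0.1. Solving, k_gold = (0.43/0.1)^(1/0.57) ≈ 12.9225.
y_gold = 12.9225^0.43 ≈ 3.0052.
c_gold = y_gold − (n+g+δ)·k_gold = 3.0052 − 0.1·12.9225 ≈ 1.7130.

c_gold ≈ 1.713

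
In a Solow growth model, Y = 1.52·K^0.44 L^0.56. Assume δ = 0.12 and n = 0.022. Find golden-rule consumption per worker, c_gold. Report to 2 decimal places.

c_gold ≈ 2.88

Break-even investment rate: n + δ = 0.022 + 0.12 = 0.142.
Golden rule sets MPK = n+δ: 0.44·1.52·k^(0.44−1) = 0.142, so k_gold = (0.44·1.52/0.142)^(1/0.56) ≈ 15.9148.
y_gold = 1.52·15.9148^0.44 ≈ 5.1361.
c_gold = y_gold − (n+δ)·k_gold = 5.1361 − 0.142·15.9148 ≈ 2.8762.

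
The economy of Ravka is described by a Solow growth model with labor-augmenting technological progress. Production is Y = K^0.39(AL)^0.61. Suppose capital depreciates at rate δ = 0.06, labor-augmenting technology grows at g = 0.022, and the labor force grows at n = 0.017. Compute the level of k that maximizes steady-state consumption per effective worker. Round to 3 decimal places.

k_gold ≈ 9.465

The effective depreciation rate is n + g + δ = 0.017 + 0.022 + 0.06 = 0.099.
Setting f'(k) = n+g+δ gives 0.39·k^(0.39−1) = 0.099, hence k_gold = (0.39/0.099)^(1/0.61) ≈ 9.4649.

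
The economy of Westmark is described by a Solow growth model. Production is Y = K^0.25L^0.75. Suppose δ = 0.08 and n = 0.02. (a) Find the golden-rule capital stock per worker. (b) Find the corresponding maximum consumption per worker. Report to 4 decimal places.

(a) k_gold ≈ 3.3930; (b) c_gold ≈ 1.0179

The effective depreciation rate is n + δ = 0.02 + 0.08 = 0.1.
At the golden rule the marginal product of capital equals n+δ: 0.25·k^(0.25−1) = 0.1. Solving, k_gold = (0.25/0.1)^(1/0.75) ≈ 3.3930.
y_gold = 3.3930^0.25 ≈ 1.3572; c_gold = y_gold − 0.1·k_gold ≈ 1.0179.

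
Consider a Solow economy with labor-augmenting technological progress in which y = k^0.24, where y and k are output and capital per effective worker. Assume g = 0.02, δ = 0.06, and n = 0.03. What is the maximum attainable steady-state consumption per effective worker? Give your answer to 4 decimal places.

The effective depreciation rate is n + g + δ = 0.03 + 0.02 + 0.06 = 0.11.
Maximizing c = f(k) − (n+g+δ)·k gives f'(k) = n+g+δ, i.e. 0.24·k^(0.24−1) = 0.11, so k_gold = (0.24/0.11)^(1/0.76) ≈ 2.7913.
y_gold = 2.7913^0.24 ≈ 1.2794.
c_gold = y_gold − (n+g+δ)·k_gold = 1.2794 − 0.11·2.7913 ≈ 0.9723.

c_gold ≈ 0.9723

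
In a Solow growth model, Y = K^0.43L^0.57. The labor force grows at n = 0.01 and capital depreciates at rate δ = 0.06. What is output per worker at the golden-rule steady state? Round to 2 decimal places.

n + δ = 0.01 + 0.06 = 0.07.
Maximizing c = f(k) − (n+δ)·k gives f'(k) = n+δ, i.e. 0.43·k^(0.43−1) = 0.07, so k_gold = (0.43/0.07)^(1/0.57) ≈ 24.1605.
Output: y_gold = k_gold^0.43 = 24.1605^0.43 ≈ 3.9331.

y_gold ≈ 3.93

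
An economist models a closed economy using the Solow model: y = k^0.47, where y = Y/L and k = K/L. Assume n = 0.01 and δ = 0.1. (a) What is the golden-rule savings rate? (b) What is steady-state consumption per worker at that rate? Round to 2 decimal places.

(a) s_gold = 0.47; (b) c_gold ≈ 1.92

The effective depreciation rate is n + δ = 0.01 + 0.1 = 0.11.
For Cobb-Douglas, s_gold equals capital's share: s_gold = 0.47.
At the golden rule the marginal product of capital equals n+δ: 0.47·k^(0.47−1) = 0.11. Solving, k_gold = (0.47/0.11)^(1/0.53) ≈ 15.4885.
y_gold = 15.4885^0.47 ≈ 3.6250; c_gold = (1−0.47)·y_gold ≈ 1.9212.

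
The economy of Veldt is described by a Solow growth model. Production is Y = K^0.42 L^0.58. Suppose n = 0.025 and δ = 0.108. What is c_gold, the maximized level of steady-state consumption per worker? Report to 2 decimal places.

Capital per worker breaks even when investment replaces (n + δ)·k; here n + δ = 0.133.
Golden rule sets MPK = n+δ: 0.42·k^(0.42−1) = 0.133, so k_gold = (0.42/0.133)^(1/0.58) ≈ 7.2616.
y_gold = 7.2616^0.42 ≈ 2.2995.
c_gold = y_gold − (n+δ)·k_gold = 2.2995 − 0.133·7.2616 ≈ 1.3337.

c_gold ≈ 1.33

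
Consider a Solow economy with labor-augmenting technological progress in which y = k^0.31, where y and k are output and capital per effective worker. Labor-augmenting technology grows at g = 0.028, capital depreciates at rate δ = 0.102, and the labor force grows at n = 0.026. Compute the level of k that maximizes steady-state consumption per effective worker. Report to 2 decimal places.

Capital per effective worker breaks even when investment replaces (n + g + δ)·k; here n + g + δ = 0.156.
Maximizing c = f(k) − (n+g+δ)·k gives f'(k) = n+g+δ, i.e. 0.31·k^(0.31−1) = 0.156, so k_gold = (0.31/0.156)^(1/0.69) ≈ 2.7054.

k_gold ≈ 2.71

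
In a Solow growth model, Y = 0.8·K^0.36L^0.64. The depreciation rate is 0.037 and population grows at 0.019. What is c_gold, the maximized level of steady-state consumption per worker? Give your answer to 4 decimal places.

c_gold ≈ 1.2862

n + δ = 0.019 + 0.037 = 0.056.
Setting f'(k) = n+δ gives 0.36·0.8·k^(0.36−1) = 0.056, hence k_gold = (0.36·0.8/0.056)^(1/0.64) ≈ 12.9198.
y_gold = 0.8·12.9198^0.36 ≈ 2.0098.
c_gold = y_gold − (n+δ)·k_gold = 2.0098 − 0.056·12.9198 ≈ 1.2862.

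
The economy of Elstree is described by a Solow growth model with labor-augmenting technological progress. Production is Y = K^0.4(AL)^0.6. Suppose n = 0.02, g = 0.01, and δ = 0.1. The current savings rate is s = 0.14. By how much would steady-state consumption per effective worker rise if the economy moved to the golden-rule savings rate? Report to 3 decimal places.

n + g + δ = 0.02 + 0.01 + 0.1 = 0.13.
Current steady state (s = 0.14): k* = (0.14/0.13)^(1/0.6) ≈ 1.1315, y* = 1.1315^0.4 ≈ 1.0506, c* = (1−0.14)·1.0506 ≈ 0.9036.
Maximizing c = f(k) − (n+g+δ)·k gives f'(k) = n+g+δ, i.e. 0.4·k^(0.4−1) = 0.13, so k_gold = (0.4/0.13)^(1/0.6) ≈ 6.5092.
y_gold = 6.5092^0.4 ≈ 2.1155, c_gold = y_gold − 0.13·k_gold ≈ 1.2693.
Gain: Δc = 1.2693 − 0.9036 ≈ 0.3657.

Δc ≈ 0.366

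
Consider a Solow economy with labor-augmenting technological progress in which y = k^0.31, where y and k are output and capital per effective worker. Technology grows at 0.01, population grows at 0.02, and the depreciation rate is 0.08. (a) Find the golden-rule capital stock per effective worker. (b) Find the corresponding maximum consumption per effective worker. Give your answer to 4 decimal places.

n + g + δ = 0.02 + 0.01 + 0.08 = 0.11.
Setting f'(k) = n+g+δ gives 0.31·k^(0.31−1) = 0.11, hence k_gold = (0.31/0.11)^(1/0.69) ≈ 4.4888.
y_gold = 4.4888^0.31 ≈ 1.5928; c_gold = y_gold − 0.11·k_gold ≈ 1.0990.

(a) k_gold ≈ 4.4888; (b) c_gold ≈ 1.0990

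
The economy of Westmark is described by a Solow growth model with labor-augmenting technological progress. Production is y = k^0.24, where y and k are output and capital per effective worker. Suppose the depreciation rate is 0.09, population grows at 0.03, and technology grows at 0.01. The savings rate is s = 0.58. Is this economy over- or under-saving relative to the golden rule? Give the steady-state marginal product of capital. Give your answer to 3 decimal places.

The effective depreciation rate is n + g + δ = 0.03 + 0.01 + 0.09 = 0.13.
Steady-state k*: s·k^0.24 = 0.13·k gives k* = (0.58/0.13)^(1/0.76) ≈ 7.1546.
MPK = 0.24·7.1546^(-0.76) ≈ 0.0538.
MPK < n+g+δ = 0.13, so the economy is dynamically inefficient (over-saving).

over-saving; MPK ≈ 0.054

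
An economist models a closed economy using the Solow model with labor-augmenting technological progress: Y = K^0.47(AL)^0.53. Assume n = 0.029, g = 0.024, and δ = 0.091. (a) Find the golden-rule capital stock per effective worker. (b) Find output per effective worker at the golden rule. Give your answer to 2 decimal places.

(a) k_gold ≈ 9.32; (b) y_gold ≈ 2.85

Break-even investment rate: n + g + δ = 0.029 + 0.024 + 0.091 = 0.144.
At the golden rule the marginal product of capital equals n+g+δ: 0.47·k^(0.47−1) = 0.144. Solving, k_gold = (0.47/0.144)^(1/0.53) ≈ 9.3178.
y_gold = 9.3178^0.47 ≈ 2.8548.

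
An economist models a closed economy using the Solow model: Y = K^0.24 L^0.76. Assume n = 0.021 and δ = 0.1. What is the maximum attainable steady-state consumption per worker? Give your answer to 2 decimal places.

n + δ = 0.021 + 0.1 = 0.121.
Setting f'(k) = n+δ gives 0.24·k^(0.24−1) = 0.121, hence k_gold = (0.24/0.121)^(1/0.76) ≈ 2.4624.
y_gold = 2.4624^0.24 ≈ 1.2414.
c_gold = y_gold − (n+δ)·k_gold = 1.2414 − 0.121·2.4624 ≈ 0.9435.

c_gold ≈ 0.94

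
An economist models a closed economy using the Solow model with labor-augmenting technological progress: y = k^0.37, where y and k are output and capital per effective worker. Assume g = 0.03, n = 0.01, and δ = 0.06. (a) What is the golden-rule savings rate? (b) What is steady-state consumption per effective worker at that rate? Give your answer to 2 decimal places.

(a) s_gold = 0.37; (b) c_gold ≈ 1.36

The effective depreciation rate is n + g + δ = 0.01 + 0.03 + 0.06 = 0.1.
For Cobb-Douglas, s_gold equals capital's share: s_gold = 0.37.
Maximizing c = f(k) − (n+g+δ)·k gives f'(k) = n+g+δ, i.e. 0.37·k^(0.37−1) = 0.1, so k_gold = (0.37/0.1)^(1/0.63) ≈ 7.9782.
y_gold = 7.9782^0.37 ≈ 2.1563; c_gold = (1−0.37)·y_gold ≈ 1.3585.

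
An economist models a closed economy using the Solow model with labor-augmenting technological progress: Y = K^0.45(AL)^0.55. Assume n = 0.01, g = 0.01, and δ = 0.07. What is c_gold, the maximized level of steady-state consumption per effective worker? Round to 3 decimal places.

The effective depreciation rate is n + g + δ = 0.01 + 0.01 + 0.07 = 0.09.
Setting f'(k) = n+g+δ gives 0.45·k^(0.45−1) = 0.09, hence k_gold = (0.45/0.09)^(1/0.55) ≈ 18.6575.
y_gold = 18.6575^0.45 ≈ 3.7315.
c_gold = y_gold − (n+g+δ)·k_gold = 3.7315 − 0.09·18.6575 ≈ 2.0523.

c_gold ≈ 2.052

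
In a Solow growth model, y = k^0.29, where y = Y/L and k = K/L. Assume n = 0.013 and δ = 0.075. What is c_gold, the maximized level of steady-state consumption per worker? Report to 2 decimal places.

Capital per worker breaks even when investment replaces (n + δ)·k; here n + δ = 0.088.
At the golden rule the marginal product of capital equals n+δ: 0.29·k^(0.29−1) = 0.088. Solving, k_gold = (0.29/0.088)^(1/0.71) ≈ 5.3636.
y_gold = 5.3636^0.29 ≈ 1.6276.
c_gold = y_gold − (n+δ)·k_gold = 1.6276 − 0.088·5.3636 ≈ 1.1556.

c_gold ≈ 1.16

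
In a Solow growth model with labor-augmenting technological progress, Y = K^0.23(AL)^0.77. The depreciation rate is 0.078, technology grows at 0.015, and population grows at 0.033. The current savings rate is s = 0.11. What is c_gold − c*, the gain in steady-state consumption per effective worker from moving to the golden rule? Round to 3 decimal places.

Δc ≈ 0.067

Break-even investment rate: n + g + δ = 0.033 + 0.015 + 0.078 = 0.126.
Current steady state (s = 0.11): k* = (0.11/0.126)^(1/0.77) ≈ 0.8383, y* = 0.8383^0.23 ≈ 0.9602, c* = (1−0.11)·0.9602 ≈ 0.8546.
At the golden rule the marginal product of capital equals n+g+δ: 0.23·k^(0.23−1) = 0.126. Solving, k_gold = (0.23/0.126)^(1/0.77) ≈ 2.1849.
y_gold = 2.1849^0.23 ≈ 1.1969, c_gold = y_gold − 0.126·k_gold ≈ 0.9216.
Gain: Δc = 0.9216 − 0.8546 ≈ 0.0670.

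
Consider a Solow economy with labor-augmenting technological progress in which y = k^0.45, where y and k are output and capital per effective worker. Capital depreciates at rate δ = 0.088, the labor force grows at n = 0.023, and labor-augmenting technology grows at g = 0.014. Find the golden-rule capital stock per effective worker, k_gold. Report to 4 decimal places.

Break-even investment rate: n + g + δ = 0.023 + 0.014 + 0.088 = 0.125.
At the golden rule the marginal product of capital equals n+g+δ: 0.45·k^(0.45−1) = 0.125. Solving, k_gold = (0.45/0.125)^(1/0.55) ≈ 10.2674.

k_gold ≈ 10.2674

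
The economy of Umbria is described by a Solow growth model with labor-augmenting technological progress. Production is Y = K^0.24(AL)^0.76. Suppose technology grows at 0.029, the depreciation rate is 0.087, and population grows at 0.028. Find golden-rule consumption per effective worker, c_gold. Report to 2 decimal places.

Capital per effective worker breaks even when investment replaces (n + g + δ)·k; here n + g + δ = 0.144.
Maximizing c = f(k) − (n+g+δ)·k gives f'(k) = n+g+δ, i.e. 0.24·k^(0.24−1) = 0.144, so k_gold = (0.24/0.144)^(1/0.76) ≈ 1.9584.
y_gold = 1.9584^0.24 ≈ 1.1751.
c_gold = y_gold − (n+g+δ)·k_gold = 1.1751 − 0.144·1.9584 ≈ 0.8930.

c_gold ≈ 0.89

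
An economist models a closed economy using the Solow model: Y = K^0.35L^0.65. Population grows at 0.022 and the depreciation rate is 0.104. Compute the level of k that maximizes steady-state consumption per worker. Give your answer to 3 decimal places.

Break-even investment rate: n + δ = 0.022 + 0.104 = 0.126.
Golden rule sets MPK = n+δ: 0.35·k^(0.35−1) = 0.126, so k_gold = (0.35/0.126)^(1/0.65) ≈ 4.8152.

k_gold ≈ 4.815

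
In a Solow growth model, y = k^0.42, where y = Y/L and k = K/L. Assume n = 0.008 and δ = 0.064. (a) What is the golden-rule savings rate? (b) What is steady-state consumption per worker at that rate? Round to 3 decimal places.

(a) s_gold = 0.420; (b) c_gold ≈ 2.080

Capital per worker breaks even when investment replaces (n + δ)·k; here n + δ = 0.072.
For Cobb-Douglas, s_gold equals capital's share: s_gold = 0.42.
Golden rule sets MPK = n+δ: 0.42·k^(0.42−1) = 0.072, so k_gold = (0.42/0.072)^(1/0.58) ≈ 20.9193.
y_gold = 20.9193^0.42 ≈ 3.5862; c_gold = (1−0.42)·y_gold ≈ 2.0800.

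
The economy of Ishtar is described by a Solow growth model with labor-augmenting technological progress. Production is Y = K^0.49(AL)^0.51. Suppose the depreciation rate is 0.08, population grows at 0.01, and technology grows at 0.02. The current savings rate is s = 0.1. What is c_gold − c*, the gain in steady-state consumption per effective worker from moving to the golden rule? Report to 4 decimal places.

Δc ≈ 1.3213

Break-even investment rate: n + g + δ = 0.01 + 0.02 + 0.08 = 0.11.
Current steady state (s = 0.1): k* = (0.1/0.11)^(1/0.51) ≈ 0.8295, y* = 0.8295^0.49 ≈ 0.9125, c* = (1−0.1)·0.9125 ≈ 0.8212.
Maximizing c = f(k) − (n+g+δ)·k gives f'(k) = n+g+δ, i.e. 0.49·k^(0.49−1) = 0.11, so k_gold = (0.49/0.11)^(1/0.51) ≈ 18.7139.
y_gold = 18.7139^0.49 ≈ 4.2011, c_gold = y_gold − 0.11·k_gold ≈ 2.1425.
Gain: Δc = 2.1425 − 0.8212 ≈ 1.3213.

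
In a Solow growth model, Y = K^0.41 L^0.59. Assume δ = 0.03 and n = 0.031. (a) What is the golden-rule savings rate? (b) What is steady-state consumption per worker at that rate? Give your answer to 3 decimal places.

Break-even investment rate: n + δ = 0.031 + 0.03 = 0.061.
For Cobb-Douglas, s_gold equals capital's share: s_gold = 0.41.
Maximizing c = f(k) − (n+δ)·k gives f'(k) = n+δ, i.e. 0.41·k^(0.41−1) = 0.061, so k_gold = (0.41/0.061)^(1/0.59) ≈ 25.2618.
y_gold = 25.2618^0.41 ≈ 3.7585; c_gold = (1−0.41)·y_gold ≈ 2.2175.

(a) s_gold = 0.410; (b) c_gold ≈ 2.217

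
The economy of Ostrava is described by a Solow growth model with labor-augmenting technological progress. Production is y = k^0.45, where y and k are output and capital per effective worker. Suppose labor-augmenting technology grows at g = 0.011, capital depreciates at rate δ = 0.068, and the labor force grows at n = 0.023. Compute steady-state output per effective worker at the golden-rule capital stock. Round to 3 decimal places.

n + g + δ = 0.023 + 0.011 + 0.068 = 0.102.
Golden rule sets MPK = n+g+δ: 0.45·k^(0.45−1) = 0.102, so k_gold = (0.45/0.102)^(1/0.55) ≈ 14.8601.
Output: y_gold = k_gold^0.45 = 14.8601^0.45 ≈ 3.3683.

y_gold ≈ 3.368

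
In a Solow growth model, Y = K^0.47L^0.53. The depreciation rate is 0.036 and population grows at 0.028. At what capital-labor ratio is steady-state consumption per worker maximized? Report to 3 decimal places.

n + δ = 0.028 + 0.036 = 0.064.
Maximizing c = f(k) − (n+δ)·k gives f'(k) = n+δ, i.e. 0.47·k^(0.47−1) = 0.064, so k_gold = (0.47/0.064)^(1/0.53) ≈ 43.0336.

k_gold ≈ 43.034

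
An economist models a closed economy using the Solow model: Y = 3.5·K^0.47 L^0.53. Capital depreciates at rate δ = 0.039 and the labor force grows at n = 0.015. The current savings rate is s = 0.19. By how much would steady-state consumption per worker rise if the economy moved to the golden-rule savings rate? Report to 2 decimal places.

Break-even investment rate: n + δ = 0.015 + 0.039 = 0.054.
Current steady state (s = 0.19): k* = (0.19·3.5/0.054)^(1/0.53) ≈ 114.1330, y* = 3.5·114.1330^0.47 ≈ 32.4378, c* = (1−0.19)·32.4378 ≈ 26.2746.
Golden rule sets MPK = n+δ: 0.47·3.5·k^(0.47−1) = 0.054, so k_gold = (0.47·3.5/0.054)^(1/0.53) ≈ 630.3331.
y_gold = 3.5·630.3331^0.47 ≈ 72.4212, c_gold = y_gold − 0.054·k_gold ≈ 38.3833.
Gain: Δc = 38.3833 − 26.2746 ≈ 12.1086.

Δc ≈ 12.11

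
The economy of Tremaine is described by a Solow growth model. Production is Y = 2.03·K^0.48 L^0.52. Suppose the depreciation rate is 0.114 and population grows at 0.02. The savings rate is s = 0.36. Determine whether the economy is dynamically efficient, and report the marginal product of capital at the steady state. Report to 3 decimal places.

dynamically efficient; MPK ≈ 0.179

Break-even investment rate: n + δ = 0.02 + 0.114 = 0.134.
Steady-state k*: s·A·k^0.48 = 0.134·k gives k* = (0.36·2.03/0.134)^(1/0.52) ≈ 26.1047.
MPK = 0.48·2.03·26.1047^(-0.52) ≈ 0.1787.
MPK > n+δ = 0.134, so the economy is dynamically efficient (under-saving).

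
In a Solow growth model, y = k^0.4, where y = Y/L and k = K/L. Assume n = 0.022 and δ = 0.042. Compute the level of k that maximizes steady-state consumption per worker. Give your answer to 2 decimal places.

Capital per worker breaks even when investment replaces (n + δ)·k; here n + δ = 0.064.
Setting f'(k) = n+δ gives 0.4·k^(0.4−1) = 0.064, hence k_gold = (0.4/0.064)^(1/0.6) ≈ 21.2064.

k_gold ≈ 21.21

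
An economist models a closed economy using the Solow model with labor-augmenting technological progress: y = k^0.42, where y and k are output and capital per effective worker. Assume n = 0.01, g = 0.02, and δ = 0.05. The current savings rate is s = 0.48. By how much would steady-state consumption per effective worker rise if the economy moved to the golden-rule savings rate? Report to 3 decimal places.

Break-even investment rate: n + g + δ = 0.01 + 0.02 + 0.05 = 0.08.
Current steady state (s = 0.48): k* = (0.48/0.08)^(1/0.58) ≈ 21.9604, y* = 21.9604^0.42 ≈ 3.6601, c* = (1−0.48)·3.6601 ≈ 1.9032.
Maximizing c = f(k) − (n+g+δ)·k gives f'(k) = n+g+δ, i.e. 0.42·k^(0.42−1) = 0.08, so k_gold = (0.42/0.08)^(1/0.58) ≈ 17.4443.
y_gold = 17.4443^0.42 ≈ 3.3227, c_gold = y_gold − 0.08·k_gold ≈ 1.9272.
Gain: Δc = 1.9272 − 1.9032 ≈ 0.0239.

Δc ≈ 0.024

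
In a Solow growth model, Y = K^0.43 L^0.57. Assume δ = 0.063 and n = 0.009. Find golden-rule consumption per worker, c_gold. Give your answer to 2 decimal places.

c_gold ≈ 2.19

Break-even investment rate: n + δ = 0.009 + 0.063 = 0.072.
Maximizing c = f(k) − (n+δ)·k gives f'(k) = n+δ, i.e. 0.43·k^(0.43−1) = 0.072, so k_gold = (0.43/0.072)^(1/0.57) ≈ 22.9955.
y_gold = 22.9955^0.43 ≈ 3.8504.
c_gold = y_gold − (n+δ)·k_gold = 3.8504 − 0.072·22.9955 ≈ 2.1947.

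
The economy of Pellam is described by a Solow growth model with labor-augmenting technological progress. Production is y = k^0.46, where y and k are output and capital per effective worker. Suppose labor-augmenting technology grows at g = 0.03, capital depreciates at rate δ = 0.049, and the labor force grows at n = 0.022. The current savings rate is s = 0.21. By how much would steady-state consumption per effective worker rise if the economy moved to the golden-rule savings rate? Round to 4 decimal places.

Δc ≈ 0.4909

The effective depreciation rate is n + g + δ = 0.022 + 0.03 + 0.049 = 0.101.
Current steady state (s = 0.21): k* = (0.21/0.101)^(1/0.54) ≈ 3.8788, y* = 3.8788^0.46 ≈ 1.8655, c* = (1−0.21)·1.8655 ≈ 1.4738.
Setting f'(k) = n+g+δ gives 0.46·k^(0.46−1) = 0.101, hence k_gold = (0.46/0.101)^(1/0.54) ≈ 16.5702.
y_gold = 16.5702^0.46 ≈ 3.6382, c_gold = y_gold − 0.101·k_gold ≈ 1.9646.
Gain: Δc = 1.9646 − 1.4738 ≈ 0.4909.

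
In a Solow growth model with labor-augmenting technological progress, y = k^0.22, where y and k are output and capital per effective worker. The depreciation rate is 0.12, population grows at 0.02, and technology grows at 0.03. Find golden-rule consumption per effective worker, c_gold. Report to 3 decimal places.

Capital per effective worker breaks even when investment replaces (n + g + δ)·k; here n + g + δ = 0.17.
Golden rule sets MPK = n+g+δ: 0.22·k^(0.22−1) = 0.17, so k_gold = (0.22/0.17)^(1/0.78) ≈ 1.3917.
y_gold = 1.3917^0.22 ≈ 1.0754.
c_gold = y_gold − (n+g+δ)·k_gold = 1.0754 − 0.17·1.3917 ≈ 0.8388.

c_gold ≈ 0.839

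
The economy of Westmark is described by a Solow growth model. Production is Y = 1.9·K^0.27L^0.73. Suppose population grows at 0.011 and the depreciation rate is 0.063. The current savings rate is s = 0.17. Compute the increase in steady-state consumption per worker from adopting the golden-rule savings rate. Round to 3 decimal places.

Δc ≈ 0.119

n + δ = 0.011 + 0.063 = 0.074.
Current steady state (s = 0.17): k* = (0.17·1.9/0.074)^(1/0.73) ≈ 7.5279, y* = 1.9·7.5279^0.27 ≈ 3.2768, c* = (1−0.17)·3.2768 ≈ 2.7198.
Golden rule sets MPK = n+δ: 0.27·1.9·k^(0.27−1) = 0.074, so k_gold = (0.27·1.9/0.074)^(1/0.73) ≈ 14.1872.
y_gold = 1.9·14.1872^0.27 ≈ 3.8884, c_gold = y_gold − 0.074·k_gold ≈ 2.8385.
Gain: Δc = 2.8385 − 2.7198 ≈ 0.1187.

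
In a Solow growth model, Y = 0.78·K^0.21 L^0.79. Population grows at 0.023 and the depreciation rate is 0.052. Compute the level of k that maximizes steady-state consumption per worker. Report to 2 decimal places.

k_gold ≈ 2.69

Capital per worker breaks even when investment replaces (n + δ)·k; here n + δ = 0.075.
At the golden rule the marginal product of capital equals n+δ: 0.21·0.78·k^(0.21−1) = 0.075. Solving, k_gold = (0.21·0.78/0.075)^(1/0.79) ≈ 2.6880.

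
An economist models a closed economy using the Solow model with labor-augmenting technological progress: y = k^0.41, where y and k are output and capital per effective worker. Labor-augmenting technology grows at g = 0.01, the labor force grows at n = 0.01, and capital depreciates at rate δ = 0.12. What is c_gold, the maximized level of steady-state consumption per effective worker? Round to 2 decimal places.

c_gold ≈ 1.24

Capital per effective worker breaks even when investment replaces (n + g + δ)·k; here n + g + δ = 0.14.
Maximizing c = f(k) − (n+g+δ)·k gives f'(k) = n+g+δ, i.e. 0.41·k^(0.41−1) = 0.14, so k_gold = (0.41/0.14)^(1/0.59) ≈ 6.1793.
y_gold = 6.1793^0.41 ≈ 2.1100.
c_gold = y_gold − (n+g+δ)·k_gold = 2.1100 − 0.14·6.1793 ≈ 1.2449.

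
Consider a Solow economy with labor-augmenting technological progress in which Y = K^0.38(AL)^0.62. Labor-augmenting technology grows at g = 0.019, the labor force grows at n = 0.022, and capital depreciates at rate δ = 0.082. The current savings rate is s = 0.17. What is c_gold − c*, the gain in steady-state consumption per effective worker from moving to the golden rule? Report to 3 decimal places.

Δc ≈ 0.226

Capital per effective worker breaks even when investment replaces (n + g + δ)·k; here n + g + δ = 0.123.
Current steady state (s = 0.17): k* = (0.17/0.123)^(1/0.62) ≈ 1.6853, y* = 1.6853^0.38 ≈ 1.2194, c* = (1−0.17)·1.2194 ≈ 1.0121.
Maximizing c = f(k) − (n+g+δ)·k gives f'(k) = n+g+δ, i.e. 0.38·k^(0.38−1) = 0.123, so k_gold = (0.38/0.123)^(1/0.62) ≈ 6.1677.
y_gold = 6.1677^0.38 ≈ 1.9964, c_gold = y_gold − 0.123·k_gold ≈ 1.2378.
Gain: Δc = 1.2378 − 1.0121 ≈ 0.2257.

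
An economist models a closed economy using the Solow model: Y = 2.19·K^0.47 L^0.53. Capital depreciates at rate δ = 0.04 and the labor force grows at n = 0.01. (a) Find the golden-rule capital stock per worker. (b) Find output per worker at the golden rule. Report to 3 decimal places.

(a) k_gold ≈ 300.911; (b) y_gold ≈ 32.012

n + δ = 0.01 + 0.04 = 0.05.
Golden rule sets MPK = n+δ: 0.47·2.19·k^(0.47−1) = 0.05, so k_gold = (0.47·2.19/0.05)^(1/0.53) ≈ 300.9107.
y_gold = 2.19·300.9107^0.47 ≈ 32.0118.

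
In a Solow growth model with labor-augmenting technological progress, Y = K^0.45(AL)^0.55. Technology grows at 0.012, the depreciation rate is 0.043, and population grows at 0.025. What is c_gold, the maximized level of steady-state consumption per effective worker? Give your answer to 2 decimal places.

n + g + δ = 0.025 + 0.012 + 0.043 = 0.08.
Golden rule sets MPK = n+g+δ: 0.45·k^(0.45−1) = 0.08, so k_gold = (0.45/0.08)^(1/0.55) ≈ 23.1132.
y_gold = 23.1132^0.45 ≈ 4.1090.
c_gold = y_gold − (n+g+δ)·k_gold = 4.1090 − 0.08·23.1132 ≈ 2.2600.

c_gold ≈ 2.26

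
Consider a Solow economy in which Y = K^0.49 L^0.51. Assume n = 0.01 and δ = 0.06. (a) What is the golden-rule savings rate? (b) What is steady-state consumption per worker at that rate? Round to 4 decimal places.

(a) s_gold = 0.4900; (b) c_gold ≈ 3.3077

n + δ = 0.01 + 0.06 = 0.07.
For Cobb-Douglas, s_gold equals capital's share: s_gold = 0.49.
Setting f'(k) = n+δ gives 0.49·k^(0.49−1) = 0.07, hence k_gold = (0.49/0.07)^(1/0.51) ≈ 45.3999.
y_gold = 45.3999^0.49 ≈ 6.4857; c_gold = (1−0.49)·y_gold ≈ 3.3077.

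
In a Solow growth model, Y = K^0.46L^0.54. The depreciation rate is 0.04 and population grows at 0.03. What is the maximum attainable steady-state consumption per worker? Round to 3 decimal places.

c_gold ≈ 2.685

Break-even investment rate: n + δ = 0.03 + 0.04 = 0.07.
At the golden rule the marginal product of capital equals n+δ: 0.46·k^(0.46−1) = 0.07. Solving, k_gold = (0.46/0.07)^(1/0.54) ≈ 32.6727.
y_gold = 32.6727^0.46 ≈ 4.9719.
c_gold = y_gold − (n+δ)·k_gold = 4.9719 − 0.07·32.6727 ≈ 2.6848.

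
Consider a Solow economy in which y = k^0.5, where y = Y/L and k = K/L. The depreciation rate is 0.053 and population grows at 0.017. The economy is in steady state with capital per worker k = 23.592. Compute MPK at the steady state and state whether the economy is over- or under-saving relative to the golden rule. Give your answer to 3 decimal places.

Capital per worker breaks even when investment replaces (n + δ)·k; here n + δ = 0.07.
MPK = 0.5·k^(0.5−1) = 0.5·23.592^(-0.5) ≈ 0.1029.
MPK > 0.07, so the economy is dynamically efficient (under-saving).

under-saving; MPK ≈ 0.103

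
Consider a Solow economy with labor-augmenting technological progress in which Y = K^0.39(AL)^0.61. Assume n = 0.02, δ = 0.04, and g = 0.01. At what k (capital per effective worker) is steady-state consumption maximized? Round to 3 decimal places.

Break-even investment rate: n + g + δ = 0.02 + 0.01 + 0.04 = 0.07.
Setting f'(k) = n+g+δ gives 0.39·k^(0.39−1) = 0.07, hence k_gold = (0.39/0.07)^(1/0.61) ≈ 16.7069.

k_gold ≈ 16.707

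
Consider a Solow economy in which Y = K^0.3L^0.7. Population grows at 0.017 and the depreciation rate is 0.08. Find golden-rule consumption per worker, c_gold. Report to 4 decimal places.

The effective depreciation rate is n + δ = 0.017 + 0.08 = 0.097.
Golden rule sets MPK = n+δ: 0.3·k^(0.3−1) = 0.097, so k_gold = (0.3/0.097)^(1/0.7) ≈ 5.0176.
y_gold = 5.0176^0.3 ≈ 1.6224.
c_gold = y_gold − (n+δ)·k_gold = 1.6224 − 0.097·5.0176 ≈ 1.1357.

c_gold ≈ 1.1357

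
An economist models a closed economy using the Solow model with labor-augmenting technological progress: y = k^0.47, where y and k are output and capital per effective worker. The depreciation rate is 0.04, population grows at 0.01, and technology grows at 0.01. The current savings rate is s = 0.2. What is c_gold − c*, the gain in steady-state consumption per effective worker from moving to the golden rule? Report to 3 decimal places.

Break-even investment rate: n + g + δ = 0.01 + 0.01 + 0.04 = 0.06.
Current steady state (s = 0.2): k* = (0.2/0.06)^(1/0.53) ≈ 9.6954, y* = 9.6954^0.47 ≈ 2.9086, c* = (1−0.2)·2.9086 ≈ 2.3269.
Maximizing c = f(k) − (n+g+δ)·k gives f'(k) = n+g+δ, i.e. 0.47·k^(0.47−1) = 0.06, so k_gold = (0.47/0.06)^(1/0.53) ≈ 48.6062.
y_gold = 48.6062^0.47 ≈ 6.2050, c_gold = y_gold − 0.06·k_gold ≈ 3.2887.
Gain: Δc = 3.2887 − 2.3269 ≈ 0.9618.

Δc ≈ 0.962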